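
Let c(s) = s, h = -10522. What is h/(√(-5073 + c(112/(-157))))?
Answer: 10522*I*√125061961/796573 ≈ 147.72*I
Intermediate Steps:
h/(√(-5073 + c(112/(-157)))) = -10522/√(-5073 + 112/(-157)) = -10522/√(-5073 + 112*(-1/157)) = -10522/√(-5073 - 112/157) = -10522*(-I*√125061961/796573) = -(-10522)*I*√125061961/796573 = 10522*I*√125061961/796573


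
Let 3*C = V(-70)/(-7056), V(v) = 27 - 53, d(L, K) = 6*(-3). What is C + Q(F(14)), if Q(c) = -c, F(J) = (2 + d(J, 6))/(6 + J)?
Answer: 42401/52920 ≈ 0.80123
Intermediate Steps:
d(L, K) = -18
F(J) = -16/(6 + J) (F(J) = (2 - 18)/(6 + J) = -16/(6 + J))
V(v) = -26
C = 13/10584 (C = (-26/(-7056))/3 = (-26*(-1/7056))/3 = (1/3)*(13/3528) = 13/10584 ≈ 0.0012283)
C + Q(F(14)) = 13/10584 - (-16)/(6 + 14) = 13/10584 - (-16)/20 = 13/10584 - 1*(-4/5) = 13/10584 + 4/5 = 42401/52920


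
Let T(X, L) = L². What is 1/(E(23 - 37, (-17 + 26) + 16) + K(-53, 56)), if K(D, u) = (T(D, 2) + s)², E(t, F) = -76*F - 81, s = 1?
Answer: -1/1956 ≈ -0.00051125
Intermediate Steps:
E(t, F) = -81 - 76*F
K(D, u) = 25 (K(D, u) = (2² + 1)² = (4 + 1)² = 5² = 25)
1/(E(23 - 37, (-17 + 26) + 16) + K(-53, 56)) = 1/((-81 - 76*((-17 + 26) + 16)) + 25) = 1/((-81 - 76*(9 + 16)) + 25) = 1/((-81 - 76*25) + 25) = 1/((-81 - 1900) + 25) = 1/(-1981 + 25) = 1/(-1956) = -1/1956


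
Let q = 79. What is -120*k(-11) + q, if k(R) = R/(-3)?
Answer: -361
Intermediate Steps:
k(R) = -R/3 (k(R) = R*(-⅓) = -R/3)
-120*k(-11) + q = -(-40)*(-11) + 79 = -120*11/3 + 79 = -440 + 79 = -361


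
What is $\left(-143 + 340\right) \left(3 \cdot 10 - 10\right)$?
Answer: $3940$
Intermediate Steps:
$\left(-143 + 340\right) \left(3 \cdot 10 - 10\right) = 197 \left(30 - 10\right) = 197 \cdot 20 = 3940$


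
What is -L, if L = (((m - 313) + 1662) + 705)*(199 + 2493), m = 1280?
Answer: -8975128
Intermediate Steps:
L = 8975128 (L = (((1280 - 313) + 1662) + 705)*(199 + 2493) = ((967 + 1662) + 705)*2692 = (2629 + 705)*2692 = 3334*2692 = 8975128)
-L = -1*8975128 = -8975128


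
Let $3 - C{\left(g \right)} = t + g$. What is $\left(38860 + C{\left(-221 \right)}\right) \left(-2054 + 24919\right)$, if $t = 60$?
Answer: $892283760$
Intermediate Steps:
$C{\left(g \right)} = -57 - g$ ($C{\left(g \right)} = 3 - \left(60 + g\right) = -57 - g$)
$\left(38860 + C{\left(-221 \right)}\right) \left(-2054 + 24919\right) = \left(38860 - -164\right) \left(-2054 + 24919\right) = \left(38860 + \left(-57 + 221\right)\right) 22865 = \left(38860 + 164\right) 22865 = 39024 \cdot 22865 = 892283760$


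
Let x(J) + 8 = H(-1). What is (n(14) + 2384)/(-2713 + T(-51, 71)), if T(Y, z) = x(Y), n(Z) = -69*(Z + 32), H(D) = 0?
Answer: 790/2721 ≈ 0.29033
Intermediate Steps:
x(J) = -8 (x(J) = -8 + 0 = -8)
n(Z) = -2208 - 69*Z (n(Z) = -69*(32 + Z) = -2208 - 69*Z)
T(Y, z) = -8
(n(14) + 2384)/(-2713 + T(-51, 71)) = ((-2208 - 69*14) + 2384)/(-2713 - 8) = ((-2208 - 966) + 2384)/(-2721) = (-3174 + 2384)*(-1/2721) = -790*(-1/2721) = 790/2721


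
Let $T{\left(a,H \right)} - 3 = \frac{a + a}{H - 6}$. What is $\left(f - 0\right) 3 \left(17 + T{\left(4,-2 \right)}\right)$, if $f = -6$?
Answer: $-342$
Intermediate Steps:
$T{\left(a,H \right)} = 3 + \frac{2 a}{-6 + H}$ ($T{\left(a,H \right)} = 3 + \frac{a + a}{H - 6} = 3 + \frac{2 a}{-6 + H}$)
$\left(f - 0\right) 3 \left(17 + T{\left(4,-2 \right)}\right) = \left(-6 - 0\right) 3 \left(17 + \frac{-18 + 2 \cdot 4 + 3 \left(-2\right)}{-6 - 2}\right) = \left(-6 + 0\right) 3 \left(17 + \frac{-18 + 8 - 6}{-8}\right) = - 6 \cdot 3 \left(17 - -2\right) = - 6 \cdot 3 \left(17 + 2\right) = - 6 \cdot 3 \cdot 19 = \left(-6\right) 57 = -342$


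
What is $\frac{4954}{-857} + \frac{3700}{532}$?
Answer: $\frac{133843}{113981} \approx 1.1743$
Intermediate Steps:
$\frac{4954}{-857} + \frac{3700}{532} = 4954 \left(- \frac{1}{857}\right) + 3700 \cdot \frac{1}{532} = - \frac{4954}{857} + \frac{925}{133} = \frac{133843}{113981}$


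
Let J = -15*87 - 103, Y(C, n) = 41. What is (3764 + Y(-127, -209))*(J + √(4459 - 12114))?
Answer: -5357440 + 3805*I*√7655 ≈ -5.3574e+6 + 3.3291e+5*I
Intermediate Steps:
J = -1408 (J = -1305 - 103 = -1408)
(3764 + Y(-127, -209))*(J + √(4459 - 12114)) = (3764 + 41)*(-1408 + √(4459 - 12114)) = 3805*(-1408 + √(-7655)) = 3805*(-1408 + I*√7655) = -5357440 + 3805*I*√7655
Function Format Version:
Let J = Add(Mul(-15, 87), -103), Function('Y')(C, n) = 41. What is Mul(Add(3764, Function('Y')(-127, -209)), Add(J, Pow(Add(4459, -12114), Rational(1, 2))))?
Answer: Add(-5357440, Mul(3805, I, Pow(7655, Rational(1, 2)))) ≈ Add(-5.3574e+6, Mul(3.3291e+5, I))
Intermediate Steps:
J = -1408 (J = Add(-1305, -103) = -1408)
Mul(Add(3764, Function('Y')(-127, -209)), Add(J, Pow(Add(4459, -12114), Rational(1, 2)))) = Mul(Add(3764, 41), Add(-1408, Pow(Add(4459, -12114), Rational(1, 2)))) = Mul(3805, Add(-1408, Pow(-7655, Rational(1, 2)))) = Mul(3805, Add(-1408, Mul(I, Pow(7655, Rational(1, 2))))) = Add(-5357440, Mul(3805, I, Pow(7655, Rational(1, 2))))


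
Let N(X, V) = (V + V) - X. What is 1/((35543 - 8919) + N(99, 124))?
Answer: 1/26773 ≈ 3.7351e-5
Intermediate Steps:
N(X, V) = -X + 2*V (N(X, V) = 2*V - X = -X + 2*V)
1/((35543 - 8919) + N(99, 124)) = 1/((35543 - 8919) + (-1*99 + 2*124)) = 1/(26624 + (-99 + 248)) = 1/(26624 + 149) = 1/26773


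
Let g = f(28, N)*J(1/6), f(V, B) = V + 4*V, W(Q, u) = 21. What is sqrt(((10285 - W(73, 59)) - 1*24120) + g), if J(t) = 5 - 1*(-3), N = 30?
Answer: 8*I*sqrt(199) ≈ 112.85*I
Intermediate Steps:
f(V, B) = 5*V
J(t) = 8 (J(t) = 5 + 3 = 8)
g = 1120 (g = (5*28)*8 = 140*8 = 1120)
sqrt(((10285 - W(73, 59)) - 1*24120) + g) = sqrt(((10285 - 1*21) - 1*24120) + 1120) = sqrt(((10285 - 21) - 24120) + 1120) = sqrt((10264 - 24120) + 1120) = sqrt(-13856 + 1120) = sqrt(-12736) = 8*I*sqrt(199)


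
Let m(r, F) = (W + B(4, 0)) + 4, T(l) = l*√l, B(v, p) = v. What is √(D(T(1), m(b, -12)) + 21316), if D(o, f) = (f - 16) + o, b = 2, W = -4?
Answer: √21305 ≈ 145.96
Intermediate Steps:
T(l) = l^(3/2)
m(r, F) = 4 (m(r, F) = (-4 + 4) + 4 = 0 + 4 = 4)
D(o, f) = -16 + f + o (D(o, f) = (-16 + f) + o = -16 + f + o)
√(D(T(1), m(b, -12)) + 21316) = √((-16 + 4 + 1^(3/2)) + 21316) = √((-16 + 4 + 1) + 21316) = √(-11 + 21316) = √21305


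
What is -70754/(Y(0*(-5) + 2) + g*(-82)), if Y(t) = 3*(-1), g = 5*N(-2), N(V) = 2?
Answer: 70754/823 ≈ 85.971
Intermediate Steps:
g = 10 (g = 5*2 = 10)
Y(t) = -3
-70754/(Y(0*(-5) + 2) + g*(-82)) = -70754/(-3 + 10*(-82)) = -70754/(-3 - 820) = -70754/(-823) = -70754*(-1/823) = 70754/823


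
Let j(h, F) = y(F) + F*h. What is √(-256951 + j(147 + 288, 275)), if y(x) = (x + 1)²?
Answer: 5*I*√2446 ≈ 247.29*I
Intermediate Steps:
y(x) = (1 + x)²
j(h, F) = (1 + F)² + F*h
√(-256951 + j(147 + 288, 275)) = √(-256951 + ((1 + 275)² + 275*(147 + 288))) = √(-256951 + (276² + 275*435)) = √(-256951 + (76176 + 119625)) = √(-256951 + 195801) = √(-61150) = 5*I*√2446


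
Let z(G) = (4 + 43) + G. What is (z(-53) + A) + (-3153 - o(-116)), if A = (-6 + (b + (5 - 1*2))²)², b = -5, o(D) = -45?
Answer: -3110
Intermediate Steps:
A = 4 (A = (-6 + (-5 + (5 - 1*2))²)² = (-6 + (-5 + (5 - 2))²)² = (-6 + (-5 + 3)²)² = (-6 + (-2)²)² = (-6 + 4)² = (-2)² = 4)
z(G) = 47 + G
(z(-53) + A) + (-3153 - o(-116)) = ((47 - 53) + 4) + (-3153 - 1*(-45)) = (-6 + 4) + (-3153 + 45) = -2 - 3108 = -3110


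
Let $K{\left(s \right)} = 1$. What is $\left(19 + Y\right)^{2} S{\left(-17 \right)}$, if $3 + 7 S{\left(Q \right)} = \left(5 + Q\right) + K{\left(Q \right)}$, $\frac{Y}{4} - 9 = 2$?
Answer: $-7938$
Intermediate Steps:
$Y = 44$ ($Y = 36 + 4 \cdot 2 = 36 + 8 = 44$)
$S{\left(Q \right)} = \frac{3}{7} + \frac{Q}{7}$ ($S{\left(Q \right)} = - \frac{3}{7} + \frac{\left(5 + Q\right) + 1}{7} = - \frac{3}{7} + \frac{6 + Q}{7} = - \frac{3}{7} + \left(\frac{6}{7} + \frac{Q}{7}\right) = \frac{3}{7} + \frac{Q}{7}$)
$\left(19 + Y\right)^{2} S{\left(-17 \right)} = \left(19 + 44\right)^{2} \left(\frac{3}{7} + \frac{1}{7} \left(-17\right)\right) = 63^{2} \left(\frac{3}{7} - \frac{17}{7}\right) = 3969 \left(-2\right) = -7938$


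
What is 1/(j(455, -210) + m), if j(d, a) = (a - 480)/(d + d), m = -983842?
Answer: -91/89529691 ≈ -1.0164e-6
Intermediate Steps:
j(d, a) = (-480 + a)/(2*d) (j(d, a) = (-480 + a)/((2*d)) = (-480 + a)*(1/(2*d)) = (-480 + a)/(2*d))
1/(j(455, -210) + m) = 1/((1/2)*(-480 - 210)/455 - 983842) = 1/((1/2)*(1/455)*(-690) - 983842) = 1/(-69/91 - 983842) = 1/(-89529691/91) = -91/89529691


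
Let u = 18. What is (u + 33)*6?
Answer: 306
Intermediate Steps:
(u + 33)*6 = (18 + 33)*6 = 51*6 = 306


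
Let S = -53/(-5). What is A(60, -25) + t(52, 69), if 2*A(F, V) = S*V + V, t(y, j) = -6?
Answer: -151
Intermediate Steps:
S = 53/5 (S = -53*(-⅕) = 53/5 ≈ 10.600)
A(F, V) = 29*V/5 (A(F, V) = (53*V/5 + V)/2 = (58*V/5)/2 = 29*V/5)
A(60, -25) + t(52, 69) = (29/5)*(-25) - 6 = -145 - 6 = -151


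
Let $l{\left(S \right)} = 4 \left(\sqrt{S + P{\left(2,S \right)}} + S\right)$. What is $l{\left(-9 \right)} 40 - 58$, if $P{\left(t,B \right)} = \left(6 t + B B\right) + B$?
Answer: $-1498 + 800 \sqrt{3} \approx -112.36$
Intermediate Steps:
$P{\left(t,B \right)} = B + B^{2} + 6 t$ ($P{\left(t,B \right)} = \left(6 t + B^{2}\right) + B = \left(B^{2} + 6 t\right) + B = B + B^{2} + 6 t$)
$l{\left(S \right)} = 4 S + 4 \sqrt{12 + S^{2} + 2 S}$ ($l{\left(S \right)} = 4 \left(\sqrt{S + \left(S + S^{2} + 6 \cdot 2\right)} + S\right) = 4 \left(\sqrt{S + \left(S + S^{2} + 12\right)} + S\right) = 4 \left(\sqrt{S + \left(12 + S + S^{2}\right)} + S\right) = 4 \left(\sqrt{12 + S^{2} + 2 S} + S\right) = 4 \left(S + \sqrt{12 + S^{2} + 2 S}\right) = 4 S + 4 \sqrt{12 + S^{2} + 2 S}$)
$l{\left(-9 \right)} 40 - 58 = \left(4 \left(-9\right) + 4 \sqrt{12 + \left(-9\right)^{2} + 2 \left(-9\right)}\right) 40 - 58 = \left(-36 + 4 \sqrt{12 + 81 - 18}\right) 40 - 58 = \left(-36 + 4 \sqrt{75}\right) 40 - 58 = \left(-36 + 4 \cdot 5 \sqrt{3}\right) 40 - 58 = \left(-36 + 20 \sqrt{3}\right) 40 - 58 = \left(-1440 + 800 \sqrt{3}\right) - 58 = -1498 + 800 \sqrt{3}$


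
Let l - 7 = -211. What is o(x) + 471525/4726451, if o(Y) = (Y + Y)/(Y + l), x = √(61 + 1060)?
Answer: 8497701733/191397633245 - 408*√1121/40495 ≈ -0.29294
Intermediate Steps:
l = -204 (l = 7 - 211 = -204)
x = √1121 ≈ 33.481
o(Y) = 2*Y/(-204 + Y) (o(Y) = (Y + Y)/(Y - 204) = (2*Y)/(-204 + Y) = 2*Y/(-204 + Y))
o(x) + 471525/4726451 = 2*√1121/(-204 + √1121) + 471525/4726451 = 471525/4726451 + 2*√1121/(-204 + √1121)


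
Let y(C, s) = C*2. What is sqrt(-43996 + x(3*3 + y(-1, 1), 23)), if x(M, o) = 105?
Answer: I*sqrt(43891) ≈ 209.5*I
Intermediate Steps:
y(C, s) = 2*C
sqrt(-43996 + x(3*3 + y(-1, 1), 23)) = sqrt(-43996 + 105) = sqrt(-43891) = I*sqrt(43891)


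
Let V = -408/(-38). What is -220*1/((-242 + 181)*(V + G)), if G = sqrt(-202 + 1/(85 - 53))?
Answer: 5457408/44711231 - 63536*I*sqrt(12926)/44711231 ≈ 0.12206 - 0.16156*I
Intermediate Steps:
V = 204/19 (V = -408*(-1/38) = 204/19 ≈ 10.737)
G = I*sqrt(12926)/8 (G = sqrt(-202 + 1/32) = sqrt(-6463/32) = I*sqrt(12926)/8 ≈ 14.212*I)
-220*1/((-242 + 181)*(V + G)) = -220*1/((-242 + 181)*(204/19 + I*sqrt(12926)/8)) = -220*(-1/(61*(204/19 + I*sqrt(12926)/8))) = -220/(-12444/19 - 61*I*sqrt(12926)/8)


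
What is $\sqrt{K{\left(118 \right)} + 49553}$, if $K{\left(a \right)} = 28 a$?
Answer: $3 \sqrt{5873} \approx 229.91$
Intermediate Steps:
$\sqrt{K{\left(118 \right)} + 49553} = \sqrt{28 \cdot 118 + 49553} = \sqrt{3304 + 49553} = \sqrt{52857} = 3 \sqrt{5873}$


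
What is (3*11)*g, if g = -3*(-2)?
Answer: 198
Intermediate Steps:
g = 6
(3*11)*g = (3*11)*6 = 33*6 = 198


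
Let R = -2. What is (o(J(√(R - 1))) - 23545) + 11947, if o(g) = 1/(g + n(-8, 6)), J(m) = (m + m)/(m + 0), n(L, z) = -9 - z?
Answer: -150775/13 ≈ -11598.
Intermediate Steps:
J(m) = 2 (J(m) = (2*m)/m = 2)
o(g) = 1/(-15 + g) (o(g) = 1/(g + (-9 - 1*6)) = 1/(g + (-9 - 6)) = 1/(g - 15) = 1/(-15 + g))
(o(J(√(R - 1))) - 23545) + 11947 = (1/(-15 + 2) - 23545) + 11947 = (1/(-13) - 23545) + 11947 = (-1/13 - 23545) + 11947 = -306086/13 + 11947 = -150775/13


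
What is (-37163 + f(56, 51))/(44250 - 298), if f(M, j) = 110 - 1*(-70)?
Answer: -36983/43952 ≈ -0.84144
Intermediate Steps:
f(M, j) = 180 (f(M, j) = 110 + 70 = 180)
(-37163 + f(56, 51))/(44250 - 298) = (-37163 + 180)/(44250 - 298) = -36983/43952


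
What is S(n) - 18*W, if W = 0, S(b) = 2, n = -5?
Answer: 2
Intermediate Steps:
S(n) - 18*W = 2 - 18*0 = 2 + 0 = 2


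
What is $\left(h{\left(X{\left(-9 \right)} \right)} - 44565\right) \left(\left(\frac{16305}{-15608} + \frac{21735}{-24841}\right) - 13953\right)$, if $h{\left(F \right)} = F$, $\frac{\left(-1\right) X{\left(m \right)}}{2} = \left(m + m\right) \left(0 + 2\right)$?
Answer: $\frac{240732851535399717}{387718328} \approx 6.209 \cdot 10^{8}$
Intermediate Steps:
$X{\left(m \right)} = - 8 m$ ($X{\left(m \right)} = - 2 \left(m + m\right) \left(0 + 2\right) = - 2 \cdot 2 m 2 = - 2 \cdot 4 m = - 8 m$)
$\left(h{\left(X{\left(-9 \right)} \right)} - 44565\right) \left(\left(\frac{16305}{-15608} + \frac{21735}{-24841}\right) - 13953\right) = \left(\left(-8\right) \left(-9\right) - 44565\right) \left(\left(\frac{16305}{-15608} + \frac{21735}{-24841}\right) - 13953\right) = \left(72 - 44565\right) \left(\left(16305 \left(- \frac{1}{15608}\right) + 21735 \left(- \frac{1}{24841}\right)\right) - 13953\right) = - 44493 \left(\left(- \frac{16305}{15608} - \frac{21735}{24841}\right) - 13953\right) = - 44493 \left(- \frac{744272385}{387718328} - 13953\right) = \left(-44493\right) \left(- \frac{5410578102969}{387718328}\right) = \frac{240732851535399717}{387718328}$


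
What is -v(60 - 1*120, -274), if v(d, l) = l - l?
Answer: 0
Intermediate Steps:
v(d, l) = 0
-v(60 - 1*120, -274) = -1*0 = 0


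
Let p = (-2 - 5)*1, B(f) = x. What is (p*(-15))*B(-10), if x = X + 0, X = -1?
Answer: -105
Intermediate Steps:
x = -1 (x = -1 + 0 = -1)
B(f) = -1
p = -7 (p = -7*1 = -7)
(p*(-15))*B(-10) = -7*(-15)*(-1) = 105*(-1) = -105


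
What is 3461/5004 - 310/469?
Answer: 71969/2346876 ≈ 0.030666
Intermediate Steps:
3461/5004 - 310/469 = 71969/2346876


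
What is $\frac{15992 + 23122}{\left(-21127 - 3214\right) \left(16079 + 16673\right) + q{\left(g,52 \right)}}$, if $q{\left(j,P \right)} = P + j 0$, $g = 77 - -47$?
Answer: $- \frac{19557}{398608190} \approx -4.9063 \cdot 10^{-5}$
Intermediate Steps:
$g = 124$ ($g = 77 + 47 = 124$)
$q{\left(j,P \right)} = P$ ($q{\left(j,P \right)} = P + 0 = P$)
$\frac{15992 + 23122}{\left(-21127 - 3214\right) \left(16079 + 16673\right) + q{\left(g,52 \right)}} = \frac{15992 + 23122}{\left(-21127 - 3214\right) \left(16079 + 16673\right) + 52} = \frac{39114}{\left(-24341\right) 32752 + 52} = \frac{39114}{-797216432 + 52} = \frac{39114}{-797216380} = 39114 \left(- \frac{1}{797216380}\right) = - \frac{19557}{398608190}$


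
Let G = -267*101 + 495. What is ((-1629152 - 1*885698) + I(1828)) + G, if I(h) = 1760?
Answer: -2539562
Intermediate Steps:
G = -26472 (G = -26967 + 495 = -26472)
((-1629152 - 1*885698) + I(1828)) + G = ((-1629152 - 1*885698) + 1760) - 26472 = ((-1629152 - 885698) + 1760) - 26472 = (-2514850 + 1760) - 26472 = -2513090 - 26472 = -2539562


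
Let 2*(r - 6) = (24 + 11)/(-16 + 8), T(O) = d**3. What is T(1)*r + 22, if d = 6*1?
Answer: 1691/2 ≈ 845.50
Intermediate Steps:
d = 6
T(O) = 216 (T(O) = 6**3 = 216)
r = 61/16 (r = 6 + ((24 + 11)/(-16 + 8))/2 = 6 + (35/(-8))/2 = 6 + (35*(-1/8))/2 = 6 + (1/2)*(-35/8) = 6 - 35/16 = 61/16 ≈ 3.8125)
T(1)*r + 22 = 216*(61/16) + 22 = 1647/2 + 22 = 1691/2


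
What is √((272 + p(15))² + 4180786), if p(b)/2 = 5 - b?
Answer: √4244290 ≈ 2060.2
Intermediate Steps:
p(b) = 10 - 2*b (p(b) = 2*(5 - b) = 10 - 2*b)
√((272 + p(15))² + 4180786) = √((272 + (10 - 2*15))² + 4180786) = √((272 + (10 - 30))² + 4180786) = √((272 - 20)² + 4180786) = √(252² + 4180786) = √(63504 + 4180786) = √4244290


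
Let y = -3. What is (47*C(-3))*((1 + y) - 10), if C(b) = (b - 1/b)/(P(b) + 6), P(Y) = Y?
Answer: 1504/3 ≈ 501.33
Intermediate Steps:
C(b) = (b - 1/b)/(6 + b) (C(b) = (b - 1/b)/(b + 6) = (b - 1/b)/(6 + b))
(47*C(-3))*((1 + y) - 10) = (47*((-1 + (-3)**2)/((-3)*(6 - 3))))*((1 - 3) - 10) = (47*(-1/3*(-1 + 9)/3))*(-2 - 10) = (47*(-1/3*1/3*8))*(-12) = (47*(-8/9))*(-12) = -376/9*(-12) = 1504/3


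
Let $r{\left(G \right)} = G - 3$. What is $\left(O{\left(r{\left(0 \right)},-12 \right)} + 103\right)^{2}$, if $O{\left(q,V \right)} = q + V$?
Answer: $7744$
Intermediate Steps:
$r{\left(G \right)} = -3 + G$ ($r{\left(G \right)} = G - 3 = -3 + G$)
$O{\left(q,V \right)} = V + q$
$\left(O{\left(r{\left(0 \right)},-12 \right)} + 103\right)^{2} = \left(\left(-12 + \left(-3 + 0\right)\right) + 103\right)^{2} = \left(\left(-12 - 3\right) + 103\right)^{2} = \left(-15 + 103\right)^{2} = 88^{2} = 7744$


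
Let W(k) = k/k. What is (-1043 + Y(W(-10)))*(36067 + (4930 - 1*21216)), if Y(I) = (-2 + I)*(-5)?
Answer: -20532678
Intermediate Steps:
W(k) = 1
Y(I) = 10 - 5*I
(-1043 + Y(W(-10)))*(36067 + (4930 - 1*21216)) = (-1043 + (10 - 5*1))*(36067 + (4930 - 1*21216)) = (-1043 + (10 - 5))*(36067 + (4930 - 21216)) = (-1043 + 5)*(36067 - 16286) = -1038*19781 = -20532678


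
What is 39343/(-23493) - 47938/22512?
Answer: -335316175/88145736 ≈ -3.8041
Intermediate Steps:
39343/(-23493) - 47938/22512 = 39343*(-1/23493) - 47938*1/22512 = -39343/23493 - 23969/11256 = -335316175/88145736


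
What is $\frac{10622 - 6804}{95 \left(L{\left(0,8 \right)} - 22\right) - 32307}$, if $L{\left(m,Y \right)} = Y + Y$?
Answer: $- \frac{3818}{32877} \approx -0.11613$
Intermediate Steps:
$L{\left(m,Y \right)} = 2 Y$
$\frac{10622 - 6804}{95 \left(L{\left(0,8 \right)} - 22\right) - 32307} = \frac{10622 - 6804}{95 \left(2 \cdot 8 - 22\right) - 32307} = \frac{3818}{95 \left(16 - 22\right) - 32307} = \frac{3818}{95 \left(-6\right) - 32307} = \frac{3818}{-570 - 32307} = \frac{3818}{-32877} = 3818 \left(- \frac{1}{32877}\right) = - \frac{3818}{32877}$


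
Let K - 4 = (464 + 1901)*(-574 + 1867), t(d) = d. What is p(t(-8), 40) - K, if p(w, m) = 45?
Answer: -3057904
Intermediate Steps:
K = 3057949 (K = 4 + (464 + 1901)*(-574 + 1867) = 4 + 2365*1293 = 4 + 3057945 = 3057949)
p(t(-8), 40) - K = 45 - 1*3057949 = 45 - 3057949 = -3057904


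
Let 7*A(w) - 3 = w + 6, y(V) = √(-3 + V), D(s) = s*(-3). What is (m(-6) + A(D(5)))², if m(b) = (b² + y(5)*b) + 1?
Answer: 67537/49 - 3036*√2/7 ≈ 764.94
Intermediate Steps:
D(s) = -3*s
A(w) = 9/7 + w/7 (A(w) = 3/7 + (w + 6)/7 = 3/7 + (6 + w)/7 = 3/7 + (6/7 + w/7) = 9/7 + w/7)
m(b) = 1 + b² + b*√2 (m(b) = (b² + √(-3 + 5)*b) + 1 = (b² + √2*b) + 1 = (b² + b*√2) + 1 = 1 + b² + b*√2)
(m(-6) + A(D(5)))² = ((1 + (-6)² - 6*√2) + (9/7 + (-3*5)/7))² = ((1 + 36 - 6*√2) + (9/7 + (⅐)*(-15)))² = ((37 - 6*√2) + (9/7 - 15/7))² = ((37 - 6*√2) - 6/7)² = (253/7 - 6*√2)²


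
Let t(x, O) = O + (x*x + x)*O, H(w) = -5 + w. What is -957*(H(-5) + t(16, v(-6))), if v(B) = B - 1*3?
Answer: 2360919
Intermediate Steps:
v(B) = -3 + B (v(B) = B - 3 = -3 + B)
t(x, O) = O + O*(x + x²) (t(x, O) = O + (x² + x)*O = O + (x + x²)*O = O + O*(x + x²))
-957*(H(-5) + t(16, v(-6))) = -957*((-5 - 5) + (-3 - 6)*(1 + 16 + 16²)) = -957*(-10 - 9*(1 + 16 + 256)) = -957*(-10 - 9*273) = -957*(-10 - 2457) = -957*(-2467) = 2360919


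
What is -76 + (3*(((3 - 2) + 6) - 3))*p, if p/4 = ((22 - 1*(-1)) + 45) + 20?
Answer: 4148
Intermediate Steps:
p = 352 (p = 4*(((22 - 1*(-1)) + 45) + 20) = 4*(((22 + 1) + 45) + 20) = 4*((23 + 45) + 20) = 4*(68 + 20) = 4*88 = 352)
-76 + (3*(((3 - 2) + 6) - 3))*p = -76 + (3*(((3 - 2) + 6) - 3))*352 = -76 + (3*((1 + 6) - 3))*352 = -76 + (3*(7 - 3))*352 = -76 + (3*4)*352 = -76 + 12*352 = -76 + 4224 = 4148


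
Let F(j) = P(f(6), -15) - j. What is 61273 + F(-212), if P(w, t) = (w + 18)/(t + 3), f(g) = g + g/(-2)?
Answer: 245933/4 ≈ 61483.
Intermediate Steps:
f(g) = g/2 (f(g) = g + g*(-1/2) = g - g/2 = g/2)
P(w, t) = (18 + w)/(3 + t)
F(j) = -7/4 - j (F(j) = (18 + (1/2)*6)/(3 - 15) - j = (18 + 3)/(-12) - j = -1/12*21 - j = -7/4 - j)
61273 + F(-212) = 61273 + (-7/4 - 1*(-212)) = 61273 + (-7/4 + 212) = 61273 + 841/4 = 245933/4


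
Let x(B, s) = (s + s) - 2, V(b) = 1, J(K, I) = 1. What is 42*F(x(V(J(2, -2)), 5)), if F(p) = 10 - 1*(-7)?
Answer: 714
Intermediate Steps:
x(B, s) = -2 + 2*s (x(B, s) = 2*s - 2 = -2 + 2*s)
F(p) = 17 (F(p) = 10 + 7 = 17)
42*F(x(V(J(2, -2)), 5)) = 42*17 = 714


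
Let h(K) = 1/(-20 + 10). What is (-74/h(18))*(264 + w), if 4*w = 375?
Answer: 264735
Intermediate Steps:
w = 375/4 (w = (1/4)*375 = 375/4 ≈ 93.750)
h(K) = -1/10 (h(K) = 1/(-10) = -1/10)
(-74/h(18))*(264 + w) = (-74/(-1/10))*(264 + 375/4) = -74*(-10)*(1431/4) = 740*(1431/4) = 264735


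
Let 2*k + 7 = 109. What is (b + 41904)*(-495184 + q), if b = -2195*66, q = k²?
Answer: 50719301178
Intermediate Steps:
k = 51 (k = -7/2 + (½)*109 = -7/2 + 109/2 = 51)
q = 2601 (q = 51² = 2601)
b = -144870
(b + 41904)*(-495184 + q) = (-144870 + 41904)*(-495184 + 2601) = -102966*(-492583) = 50719301178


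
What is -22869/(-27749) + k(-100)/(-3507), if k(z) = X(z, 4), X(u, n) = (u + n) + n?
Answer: 82754491/97315743 ≈ 0.85037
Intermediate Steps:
X(u, n) = u + 2*n (X(u, n) = (n + u) + n = u + 2*n)
k(z) = 8 + z (k(z) = z + 2*4 = z + 8 = 8 + z)
-22869/(-27749) + k(-100)/(-3507) = -22869/(-27749) + (8 - 100)/(-3507) = -22869*(-1/27749) - 92*(-1/3507) = 22869/27749 + 92/3507 = 82754491/97315743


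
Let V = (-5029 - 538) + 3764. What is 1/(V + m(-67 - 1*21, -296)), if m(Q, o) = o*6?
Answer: -1/3579 ≈ -0.00027941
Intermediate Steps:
V = -1803 (V = -5567 + 3764 = -1803)
m(Q, o) = 6*o
1/(V + m(-67 - 1*21, -296)) = 1/(-1803 + 6*(-296)) = 1/(-1803 - 1776) = 1/(-3579) = -1/3579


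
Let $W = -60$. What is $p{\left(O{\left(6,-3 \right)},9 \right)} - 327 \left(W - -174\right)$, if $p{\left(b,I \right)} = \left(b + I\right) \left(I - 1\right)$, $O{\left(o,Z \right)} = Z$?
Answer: $-37230$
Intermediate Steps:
$p{\left(b,I \right)} = \left(-1 + I\right) \left(I + b\right)$ ($p{\left(b,I \right)} = \left(I + b\right) \left(-1 + I\right) = \left(-1 + I\right) \left(I + b\right)$)
$p{\left(O{\left(6,-3 \right)},9 \right)} - 327 \left(W - -174\right) = \left(9^{2} - 9 - -3 + 9 \left(-3\right)\right) - 327 \left(-60 - -174\right) = \left(81 - 9 + 3 - 27\right) - 327 \left(-60 + 174\right) = 48 - 37278 = -37230$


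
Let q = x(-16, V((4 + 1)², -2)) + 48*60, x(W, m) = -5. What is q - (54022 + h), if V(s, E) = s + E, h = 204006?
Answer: -255153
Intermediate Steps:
V(s, E) = E + s
q = 2875 (q = -5 + 48*60 = -5 + 2880 = 2875)
q - (54022 + h) = 2875 - (54022 + 204006) = 2875 - 1*258028 = 2875 - 258028 = -255153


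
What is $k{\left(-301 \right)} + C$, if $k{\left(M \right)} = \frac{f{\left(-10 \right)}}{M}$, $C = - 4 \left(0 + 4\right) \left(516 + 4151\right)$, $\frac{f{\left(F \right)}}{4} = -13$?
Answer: $- \frac{22476220}{301} \approx -74672.0$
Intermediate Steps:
$f{\left(F \right)} = -52$ ($f{\left(F \right)} = 4 \left(-13\right) = -52$)
$C = -74672$ ($C = \left(-4\right) 4 \cdot 4667 = \left(-16\right) 4667 = -74672$)
$k{\left(M \right)} = - \frac{52}{M}$
$k{\left(-301 \right)} + C = - \frac{52}{-301} - 74672 = \left(-52\right) \left(- \frac{1}{301}\right) - 74672 = \frac{52}{301} - 74672 = - \frac{22476220}{301}$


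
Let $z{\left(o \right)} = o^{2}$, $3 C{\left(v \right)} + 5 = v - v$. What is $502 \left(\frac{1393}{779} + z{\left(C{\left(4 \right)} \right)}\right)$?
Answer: $\frac{16070024}{7011} \approx 2292.1$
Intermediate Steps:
$C{\left(v \right)} = - \frac{5}{3}$ ($C{\left(v \right)} = - \frac{5}{3} + \frac{v - v}{3} = - \frac{5}{3} + \frac{1}{3} \cdot 0 = - \frac{5}{3} + 0 = - \frac{5}{3}$)
$502 \left(\frac{1393}{779} + z{\left(C{\left(4 \right)} \right)}\right) = 502 \left(\frac{1393}{779} + \left(- \frac{5}{3}\right)^{2}\right) = 502 \left(1393 \cdot \frac{1}{779} + \frac{25}{9}\right) = 502 \left(\frac{1393}{779} + \frac{25}{9}\right) = 502 \cdot \frac{32012}{7011} = \frac{16070024}{7011}$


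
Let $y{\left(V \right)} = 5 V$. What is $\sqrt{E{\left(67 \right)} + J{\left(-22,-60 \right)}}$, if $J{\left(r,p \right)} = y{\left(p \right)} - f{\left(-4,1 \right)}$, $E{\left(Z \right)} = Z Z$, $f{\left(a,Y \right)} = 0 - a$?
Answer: $3 \sqrt{465} \approx 64.692$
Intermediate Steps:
$f{\left(a,Y \right)} = - a$
$E{\left(Z \right)} = Z^{2}$
$J{\left(r,p \right)} = -4 + 5 p$ ($J{\left(r,p \right)} = 5 p - \left(-1\right) \left(-4\right) = 5 p - 4 = -4 + 5 p$)
$\sqrt{E{\left(67 \right)} + J{\left(-22,-60 \right)}} = \sqrt{67^{2} + \left(-4 + 5 \left(-60\right)\right)} = \sqrt{4489 - 304} = \sqrt{4185} = 3 \sqrt{465}$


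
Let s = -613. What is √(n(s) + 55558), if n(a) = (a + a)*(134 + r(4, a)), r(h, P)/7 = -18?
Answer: 5*√1830 ≈ 213.89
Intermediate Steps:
r(h, P) = -126 (r(h, P) = 7*(-18) = -126)
n(a) = 16*a (n(a) = (a + a)*(134 - 126) = (2*a)*8 = 16*a)
√(n(s) + 55558) = √(16*(-613) + 55558) = √(-9808 + 55558) = √45750 = 5*√1830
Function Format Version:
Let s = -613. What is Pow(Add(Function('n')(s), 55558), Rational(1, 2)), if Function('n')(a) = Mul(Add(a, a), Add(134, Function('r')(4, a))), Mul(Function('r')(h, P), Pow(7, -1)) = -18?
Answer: Mul(5, Pow(1830, Rational(1, 2))) ≈ 213.89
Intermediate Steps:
Function('r')(h, P) = -126 (Function('r')(h, P) = Mul(7, -18) = -126)
Function('n')(a) = Mul(16, a) (Function('n')(a) = Mul(Add(a, a), Add(134, -126)) = Mul(Mul(2, a), 8) = Mul(16, a))
Pow(Add(Function('n')(s), 55558), Rational(1, 2)) = Pow(Add(Mul(16, -613), 55558), Rational(1, 2)) = Pow(Add(-9808, 55558), Rational(1, 2)) = Pow(45750, Rational(1, 2)) = Mul(5, Pow(1830, Rational(1, 2)))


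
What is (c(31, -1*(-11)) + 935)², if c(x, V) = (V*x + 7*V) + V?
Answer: 1860496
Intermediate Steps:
c(x, V) = 8*V + V*x (c(x, V) = (7*V + V*x) + V = 8*V + V*x)
(c(31, -1*(-11)) + 935)² = ((-1*(-11))*(8 + 31) + 935)² = (11*39 + 935)² = (429 + 935)² = 1364² = 1860496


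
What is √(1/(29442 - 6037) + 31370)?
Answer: √17184298587655/23405 ≈ 177.12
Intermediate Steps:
√(1/(29442 - 6037) + 31370) = √(1/23405 + 31370) = √(734214851/23405) = √17184298587655/23405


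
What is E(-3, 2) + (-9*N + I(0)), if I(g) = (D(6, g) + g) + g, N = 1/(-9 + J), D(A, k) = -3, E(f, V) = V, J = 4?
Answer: ⅘ ≈ 0.80000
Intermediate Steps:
N = -⅕ (N = 1/(-9 + 4) = 1/(-5) = -⅕ ≈ -0.20000)
I(g) = -3 + 2*g (I(g) = (-3 + g) + g = -3 + 2*g)
E(-3, 2) + (-9*N + I(0)) = 2 + (-9*(-⅕) + (-3 + 2*0)) = 2 + (9/5 + (-3 + 0)) = 2 + (9/5 - 3) = 2 - 6/5 = ⅘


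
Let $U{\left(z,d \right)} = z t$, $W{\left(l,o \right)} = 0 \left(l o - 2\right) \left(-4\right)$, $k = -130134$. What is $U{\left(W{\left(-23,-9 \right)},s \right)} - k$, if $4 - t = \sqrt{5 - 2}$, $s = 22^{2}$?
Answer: $130134$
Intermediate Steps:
$s = 484$
$t = 4 - \sqrt{3}$ ($t = 4 - \sqrt{5 - 2} = 4 - \sqrt{3} \approx 2.2679$)
$W{\left(l,o \right)} = 0$ ($W{\left(l,o \right)} = 0 \left(-2 + l o\right) \left(-4\right) = 0 \left(-4\right) = 0$)
$U{\left(z,d \right)} = z \left(4 - \sqrt{3}\right)$
$U{\left(W{\left(-23,-9 \right)},s \right)} - k = 0 \left(4 - \sqrt{3}\right) - -130134 = 0 + 130134 = 130134$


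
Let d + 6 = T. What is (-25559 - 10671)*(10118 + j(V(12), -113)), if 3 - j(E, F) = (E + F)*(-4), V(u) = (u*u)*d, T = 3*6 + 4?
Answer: -684203550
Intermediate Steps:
T = 22 (T = 18 + 4 = 22)
d = 16 (d = -6 + 22 = 16)
V(u) = 16*u**2 (V(u) = (u*u)*16 = u**2*16 = 16*u**2)
j(E, F) = 3 + 4*E + 4*F (j(E, F) = 3 - (E + F)*(-4) = 3 - (-4*E - 4*F) = 3 + (4*E + 4*F) = 3 + 4*E + 4*F)
(-25559 - 10671)*(10118 + j(V(12), -113)) = (-25559 - 10671)*(10118 + (3 + 4*(16*12**2) + 4*(-113))) = -36230*(10118 + (3 + 4*(16*144) - 452)) = -36230*(10118 + (3 + 4*2304 - 452)) = -36230*(10118 + (3 + 9216 - 452)) = -36230*(10118 + 8767) = -36230*18885 = -684203550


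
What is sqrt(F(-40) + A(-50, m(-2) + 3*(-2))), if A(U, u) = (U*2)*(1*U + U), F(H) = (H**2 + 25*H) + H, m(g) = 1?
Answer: 8*sqrt(165) ≈ 102.76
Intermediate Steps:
F(H) = H**2 + 26*H
A(U, u) = 4*U**2 (A(U, u) = (2*U)*(U + U) = (2*U)*(2*U) = 4*U**2)
sqrt(F(-40) + A(-50, m(-2) + 3*(-2))) = sqrt(-40*(26 - 40) + 4*(-50)**2) = sqrt(-40*(-14) + 4*2500) = sqrt(560 + 10000) = sqrt(10560) = 8*sqrt(165)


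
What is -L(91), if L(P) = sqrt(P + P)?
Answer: -sqrt(182) ≈ -13.491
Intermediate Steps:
L(P) = sqrt(2)*sqrt(P) (L(P) = sqrt(2*P) = sqrt(2)*sqrt(P))
-L(91) = -sqrt(2)*sqrt(91) = -sqrt(182)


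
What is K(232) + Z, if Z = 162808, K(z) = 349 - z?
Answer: 162925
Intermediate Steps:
K(232) + Z = (349 - 1*232) + 162808 = (349 - 232) + 162808 = 117 + 162808 = 162925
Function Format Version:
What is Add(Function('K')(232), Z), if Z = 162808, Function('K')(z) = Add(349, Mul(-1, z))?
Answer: 162925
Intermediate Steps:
Add(Function('K')(232), Z) = Add(Add(349, Mul(-1, 232)), 162808) = Add(Add(349, -232), 162808) = Add(117, 162808) = 162925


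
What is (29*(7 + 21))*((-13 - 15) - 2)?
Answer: -24360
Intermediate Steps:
(29*(7 + 21))*((-13 - 15) - 2) = (29*28)*(-28 - 2) = 812*(-30) = -24360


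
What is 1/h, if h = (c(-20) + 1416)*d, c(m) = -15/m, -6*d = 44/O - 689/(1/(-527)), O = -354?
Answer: -1416/121404535801 ≈ -1.1663e-8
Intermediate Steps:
d = -64269209/1062 (d = -(44/(-354) - 689/(1/(-527)))/6 = -(44*(-1/354) - 689/(-1/527))/6 = -(-22/177 - 689*(-527))/6 = -(-22/177 + 363103)/6 = -1/6*64269209/177 = -64269209/1062 ≈ -60517.)
h = -121404535801/1416 (h = (-15/(-20) + 1416)*(-64269209/1062) = (-15*(-1/20) + 1416)*(-64269209/1062) = (3/4 + 1416)*(-64269209/1062) = (5667/4)*(-64269209/1062) = -121404535801/1416 ≈ -8.5738e+7)
1/h = 1/(-121404535801/1416) = -1416/121404535801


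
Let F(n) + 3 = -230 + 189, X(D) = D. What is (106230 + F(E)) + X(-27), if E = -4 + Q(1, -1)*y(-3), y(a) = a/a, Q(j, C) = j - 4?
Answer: 106159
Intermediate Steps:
Q(j, C) = -4 + j
y(a) = 1
E = -7 (E = -4 + (-4 + 1)*1 = -4 - 3*1 = -4 - 3 = -7)
F(n) = -44 (F(n) = -3 + (-230 + 189) = -3 - 41 = -44)
(106230 + F(E)) + X(-27) = (106230 - 44) - 27 = 106186 - 27 = 106159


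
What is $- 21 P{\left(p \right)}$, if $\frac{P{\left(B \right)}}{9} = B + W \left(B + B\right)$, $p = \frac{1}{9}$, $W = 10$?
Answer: $-441$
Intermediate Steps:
$p = \frac{1}{9} \approx 0.11111$
$P{\left(B \right)} = 189 B$ ($P{\left(B \right)} = 9 \left(B + 10 \left(B + B\right)\right) = 9 \left(B + 10 \cdot 2 B\right) = 9 \left(B + 20 B\right) = 9 \cdot 21 B = 189 B$)
$- 21 P{\left(p \right)} = - 21 \cdot 189 \cdot \frac{1}{9} = \left(-21\right) 21 = -441$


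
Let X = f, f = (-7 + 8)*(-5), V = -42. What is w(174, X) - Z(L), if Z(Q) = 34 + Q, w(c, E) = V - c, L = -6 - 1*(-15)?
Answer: -259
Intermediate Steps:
L = 9 (L = -6 + 15 = 9)
f = -5 (f = 1*(-5) = -5)
X = -5
w(c, E) = -42 - c
w(174, X) - Z(L) = (-42 - 1*174) - (34 + 9) = (-42 - 174) - 1*43 = -216 - 43 = -259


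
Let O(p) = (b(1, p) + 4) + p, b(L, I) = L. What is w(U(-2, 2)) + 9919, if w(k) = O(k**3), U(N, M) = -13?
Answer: 7727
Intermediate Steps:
O(p) = 5 + p (O(p) = (1 + 4) + p = 5 + p)
w(k) = 5 + k**3
w(U(-2, 2)) + 9919 = (5 + (-13)**3) + 9919 = (5 - 2197) + 9919 = -2192 + 9919 = 7727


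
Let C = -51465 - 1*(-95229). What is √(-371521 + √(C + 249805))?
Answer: √(-371521 + √293569) ≈ 609.08*I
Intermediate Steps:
C = 43764 (C = -51465 + 95229 = 43764)
√(-371521 + √(C + 249805)) = √(-371521 + √(43764 + 249805)) = √(-371521 + √293569)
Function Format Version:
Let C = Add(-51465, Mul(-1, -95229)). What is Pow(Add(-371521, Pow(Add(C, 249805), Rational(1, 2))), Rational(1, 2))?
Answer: Pow(Add(-371521, Pow(293569, Rational(1, 2))), Rational(1, 2)) ≈ Mul(609.08, I)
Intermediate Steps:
C = 43764 (C = Add(-51465, 95229) = 43764)
Pow(Add(-371521, Pow(Add(C, 249805), Rational(1, 2))), Rational(1, 2)) = Pow(Add(-371521, Pow(Add(43764, 249805), Rational(1, 2))), Rational(1, 2)) = Pow(Add(-371521, Pow(293569, Rational(1, 2))), Rational(1, 2))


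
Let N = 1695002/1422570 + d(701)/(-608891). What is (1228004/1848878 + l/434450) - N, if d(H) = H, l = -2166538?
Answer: -95893853759257194167797/17394072086757011021925 ≈ -5.5130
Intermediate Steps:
N = 515537120606/433095034935 (N = 1695002/1422570 + 701/(-608891) = 1695002*(1/1422570) + 701*(-1/608891) = 847501/711285 - 701/608891 = 515537120606/433095034935 ≈ 1.1904)
(1228004/1848878 + l/434450) - N = (1228004/1848878 - 2166538/434450) - 1*515537120606/433095034935 = (1228004*(1/1848878) - 2166538*1/434450) - 515537120606/433095034935 = (614002/924439 - 1083269/217225) - 515537120606/433095034935 = -868039526641/200811261775 - 515537120606/433095034935 = -95893853759257194167797/17394072086757011021925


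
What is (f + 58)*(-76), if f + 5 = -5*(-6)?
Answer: -6308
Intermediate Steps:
f = 25 (f = -5 - 5*(-6) = -5 + 30 = 25)
(f + 58)*(-76) = (25 + 58)*(-76) = 83*(-76) = -6308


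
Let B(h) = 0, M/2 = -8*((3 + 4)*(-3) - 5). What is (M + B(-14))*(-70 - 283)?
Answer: -146848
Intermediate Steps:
M = 416 (M = 2*(-8*((3 + 4)*(-3) - 5)) = 2*(-8*(7*(-3) - 5)) = 2*(-8*(-21 - 5)) = 2*(-8*(-26)) = 2*208 = 416)
(M + B(-14))*(-70 - 283) = (416 + 0)*(-70 - 283) = 416*(-353) = -146848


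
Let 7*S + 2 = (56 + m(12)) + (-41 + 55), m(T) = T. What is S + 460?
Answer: 3300/7 ≈ 471.43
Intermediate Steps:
S = 80/7 (S = -2/7 + ((56 + 12) + (-41 + 55))/7 = -2/7 + (68 + 14)/7 = -2/7 + (⅐)*82 = -2/7 + 82/7 = 80/7 ≈ 11.429)
S + 460 = 80/7 + 460 = 3300/7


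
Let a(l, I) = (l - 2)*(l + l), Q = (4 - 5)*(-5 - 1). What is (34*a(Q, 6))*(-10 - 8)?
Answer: -29376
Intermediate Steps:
Q = 6 (Q = -1*(-6) = 6)
a(l, I) = 2*l*(-2 + l) (a(l, I) = (-2 + l)*(2*l) = 2*l*(-2 + l))
(34*a(Q, 6))*(-10 - 8) = (34*(2*6*(-2 + 6)))*(-10 - 8) = (34*(2*6*4))*(-18) = (34*48)*(-18) = 1632*(-18) = -29376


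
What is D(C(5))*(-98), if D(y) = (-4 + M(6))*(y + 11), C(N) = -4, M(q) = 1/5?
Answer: 13034/5 ≈ 2606.8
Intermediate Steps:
M(q) = ⅕
D(y) = -209/5 - 19*y/5 (D(y) = (-4 + ⅕)*(y + 11) = -19*(11 + y)/5 = -209/5 - 19*y/5)
D(C(5))*(-98) = (-209/5 - 19/5*(-4))*(-98) = (-209/5 + 76/5)*(-98) = -133/5*(-98) = 13034/5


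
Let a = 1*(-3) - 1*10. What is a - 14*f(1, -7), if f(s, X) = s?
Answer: -27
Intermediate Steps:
a = -13 (a = -3 - 10 = -13)
a - 14*f(1, -7) = -13 - 14*1 = -13 - 14 = -27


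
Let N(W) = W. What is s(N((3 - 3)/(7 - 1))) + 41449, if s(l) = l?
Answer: 41449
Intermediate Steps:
s(N((3 - 3)/(7 - 1))) + 41449 = (3 - 3)/(7 - 1) + 41449 = 0/6 + 41449 = 0*(1/6) + 41449 = 0 + 41449 = 41449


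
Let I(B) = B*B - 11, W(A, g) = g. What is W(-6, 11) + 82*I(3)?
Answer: -153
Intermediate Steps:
I(B) = -11 + B² (I(B) = B² - 11 = -11 + B²)
W(-6, 11) + 82*I(3) = 11 + 82*(-11 + 3²) = 11 + 82*(-11 + 9) = 11 + 82*(-2) = 11 - 164 = -153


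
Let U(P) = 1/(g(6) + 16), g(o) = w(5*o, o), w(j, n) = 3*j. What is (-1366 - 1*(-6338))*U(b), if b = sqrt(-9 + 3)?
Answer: 2486/53 ≈ 46.906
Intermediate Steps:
g(o) = 15*o (g(o) = 3*(5*o) = 15*o)
b = I*sqrt(6) (b = sqrt(-6) = I*sqrt(6) ≈ 2.4495*I)
U(P) = 1/106 (U(P) = 1/(15*6 + 16) = 1/(90 + 16) = 1/106)
(-1366 - 1*(-6338))*U(b) = (-1366 - 1*(-6338))*(1/106) = (-1366 + 6338)*(1/106) = 4972*(1/106) = 2486/53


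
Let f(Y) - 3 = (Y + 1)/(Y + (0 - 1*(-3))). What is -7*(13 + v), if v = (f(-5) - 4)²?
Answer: -98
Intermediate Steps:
f(Y) = 3 + (1 + Y)/(3 + Y) (f(Y) = 3 + (Y + 1)/(Y + (0 - 1*(-3))) = 3 + (1 + Y)/(Y + (0 + 3)) = 3 + (1 + Y)/(Y + 3) = 3 + (1 + Y)/(3 + Y))
v = 1 (v = (2*(5 + 2*(-5))/(3 - 5) - 4)² = (2*(5 - 10)/(-2) - 4)² = (2*(-½)*(-5) - 4)² = (5 - 4)² = 1² = 1)
-7*(13 + v) = -7*(13 + 1) = -7*14 = -98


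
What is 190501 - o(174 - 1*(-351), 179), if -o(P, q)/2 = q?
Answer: 190859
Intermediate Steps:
o(P, q) = -2*q
190501 - o(174 - 1*(-351), 179) = 190501 - (-2)*179 = 190501 - 1*(-358) = 190501 + 358 = 190859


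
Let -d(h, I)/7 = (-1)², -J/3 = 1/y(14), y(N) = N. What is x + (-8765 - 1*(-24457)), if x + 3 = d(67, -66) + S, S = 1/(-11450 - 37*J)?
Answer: 2512083884/160189 ≈ 15682.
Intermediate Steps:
J = -3/14 ≈ -0.21429
d(h, I) = -7 (d(h, I) = -7*(-1)² = -7*1 = -7)
S = -14/160189 (S = 1/(-11450 - 37*(-3/14)) = 1/(-11450 + 111/14) = 1/(-160189/14) = -14/160189 ≈ -8.7397e-5)
x = -1601904/160189 (x = -3 + (-7 - 14/160189) = -3 - 1121337/160189 = -1601904/160189 ≈ -10.000)
x + (-8765 - 1*(-24457)) = -1601904/160189 + (-8765 - 1*(-24457)) = -1601904/160189 + (-8765 + 24457) = -1601904/160189 + 15692 = 2512083884/160189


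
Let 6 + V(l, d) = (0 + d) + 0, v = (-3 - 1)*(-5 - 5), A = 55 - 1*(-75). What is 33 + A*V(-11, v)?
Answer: 4453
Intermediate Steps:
A = 130 (A = 55 + 75 = 130)
v = 40 (v = -4*(-10) = 40)
V(l, d) = -6 + d (V(l, d) = -6 + ((0 + d) + 0) = -6 + (d + 0) = -6 + d)
33 + A*V(-11, v) = 33 + 130*(-6 + 40) = 33 + 130*34 = 33 + 4420 = 4453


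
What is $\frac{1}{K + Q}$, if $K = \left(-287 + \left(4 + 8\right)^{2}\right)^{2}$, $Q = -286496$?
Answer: $- \frac{1}{266047} \approx -3.7587 \cdot 10^{-6}$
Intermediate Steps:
$K = 20449$ ($K = \left(-287 + 12^{2}\right)^{2} = \left(-287 + 144\right)^{2} = \left(-143\right)^{2} = 20449$)
$\frac{1}{K + Q} = \frac{1}{20449 - 286496} = \frac{1}{-266047} = - \frac{1}{266047}$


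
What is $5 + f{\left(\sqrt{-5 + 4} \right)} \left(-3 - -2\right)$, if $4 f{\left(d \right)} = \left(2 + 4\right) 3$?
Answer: $\frac{1}{2} \approx 0.5$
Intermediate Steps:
$f{\left(d \right)} = \frac{9}{2}$ ($f{\left(d \right)} = \frac{\left(2 + 4\right) 3}{4} = \frac{6 \cdot 3}{4} = \frac{1}{4} \cdot 18 = \frac{9}{2}$)
$5 + f{\left(\sqrt{-5 + 4} \right)} \left(-3 - -2\right) = 5 + \frac{9 \left(-3 - -2\right)}{2} = 5 + \frac{9 \left(-3 + 2\right)}{2} = 5 + \frac{9}{2} \left(-1\right) = 5 - \frac{9}{2} = \frac{1}{2}$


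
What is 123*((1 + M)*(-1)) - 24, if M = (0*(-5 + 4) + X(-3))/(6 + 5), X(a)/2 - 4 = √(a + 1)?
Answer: -2601/11 - 246*I*√2/11 ≈ -236.45 - 31.627*I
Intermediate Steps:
X(a) = 8 + 2*√(1 + a) (X(a) = 8 + 2*√(a + 1) = 8 + 2*√(1 + a))
M = 8/11 + 2*I*√2/11 (M = (0*(-5 + 4) + (8 + 2*√(1 - 3)))/(6 + 5) = (0*(-1) + (8 + 2*√(-2)))/11 = (0 + (8 + 2*(I*√2)))*(1/11) = (0 + (8 + 2*I*√2))*(1/11) = (8 + 2*I*√2)*(1/11) = 8/11 + 2*I*√2/11 ≈ 0.72727 + 0.25713*I)
123*((1 + M)*(-1)) - 24 = 123*((1 + (8/11 + 2*I*√2/11))*(-1)) - 24 = 123*((19/11 + 2*I*√2/11)*(-1)) - 24 = 123*(-19/11 - 2*I*√2/11) - 24 = (-2337/11 - 246*I*√2/11) - 24 = -2601/11 - 246*I*√2/11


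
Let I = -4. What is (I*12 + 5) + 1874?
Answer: 1831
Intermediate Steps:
(I*12 + 5) + 1874 = (-4*12 + 5) + 1874 = (-48 + 5) + 1874 = -43 + 1874 = 1831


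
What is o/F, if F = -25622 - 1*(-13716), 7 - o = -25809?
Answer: -12908/5953 ≈ -2.1683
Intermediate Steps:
o = 25816 (o = 7 - 1*(-25809) = 7 + 25809 = 25816)
F = -11906 (F = -25622 + 13716 = -11906)
o/F = 25816/(-11906) = 25816*(-1/11906) = -12908/5953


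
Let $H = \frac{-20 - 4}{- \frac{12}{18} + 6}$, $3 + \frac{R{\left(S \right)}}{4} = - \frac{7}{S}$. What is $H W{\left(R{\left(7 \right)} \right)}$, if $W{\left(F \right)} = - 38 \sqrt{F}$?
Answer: $684 i \approx 684.0 i$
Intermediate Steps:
$R{\left(S \right)} = -12 - \frac{28}{S}$ ($R{\left(S \right)} = -12 + 4 \left(- \frac{7}{S}\right) = -12 - \frac{28}{S}$)
$H = - \frac{9}{2}$ ($H = - \frac{24}{\left(-12\right) \frac{1}{18} + 6} = - \frac{24}{- \frac{2}{3} + 6} = - \frac{24}{\frac{16}{3}} = \left(-24\right) \frac{3}{16} = - \frac{9}{2} \approx -4.5$)
$H W{\left(R{\left(7 \right)} \right)} = - \frac{9 \left(- 38 \sqrt{-12 - \frac{28}{7}}\right)}{2} = - \frac{9 \left(- 38 \sqrt{-12 - 4}\right)}{2} = - \frac{9 \left(- 38 \sqrt{-16}\right)}{2} = - \frac{9 \left(- 38 \cdot 4 i\right)}{2} = - \frac{9 \left(- 152 i\right)}{2} = 684 i$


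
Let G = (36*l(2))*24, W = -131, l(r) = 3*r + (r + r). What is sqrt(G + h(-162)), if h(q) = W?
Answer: sqrt(8509) ≈ 92.244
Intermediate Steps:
l(r) = 5*r (l(r) = 3*r + 2*r = 5*r)
G = 8640 (G = (36*(5*2))*24 = (36*10)*24 = 360*24 = 8640)
h(q) = -131
sqrt(G + h(-162)) = sqrt(8640 - 131) = sqrt(8509)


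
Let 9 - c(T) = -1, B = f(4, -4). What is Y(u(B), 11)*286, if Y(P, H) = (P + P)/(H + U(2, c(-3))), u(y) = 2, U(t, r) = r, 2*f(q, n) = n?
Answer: 1144/21 ≈ 54.476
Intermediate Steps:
f(q, n) = n/2
B = -2 (B = (½)*(-4) = -2)
c(T) = 10 (c(T) = 9 - 1*(-1) = 9 + 1 = 10)
Y(P, H) = 2*P/(10 + H) (Y(P, H) = (P + P)/(H + 10) = (2*P)/(10 + H) = 2*P/(10 + H))
Y(u(B), 11)*286 = (2*2/(10 + 11))*286 = (2*2/21)*286 = (2*2*(1/21))*286 = (4/21)*286 = 1144/21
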